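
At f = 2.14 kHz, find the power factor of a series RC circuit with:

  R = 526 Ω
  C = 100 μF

Step 1 — Angular frequency: ω = 2π·f = 2π·2140 = 1.345e+04 rad/s.
Step 2 — Component impedances:
  R: Z = R = 526 Ω
  C: Z = 1/(jωC) = -j/(ω·C) = 0 - j0.7437 Ω
Step 3 — Series combination: Z_total = R + C = 526 - j0.7437 Ω = 526∠-0.1° Ω.
Step 4 — Power factor: PF = cos(φ) = Re(Z)/|Z| = 526/526 = 1.
Step 5 — Type: Im(Z) = -0.7437 ⇒ leading (phase φ = -0.1°).

PF = 1 (leading, φ = -0.1°)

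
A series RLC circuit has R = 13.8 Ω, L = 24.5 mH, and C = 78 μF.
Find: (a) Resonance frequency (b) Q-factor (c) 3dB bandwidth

Step 1 — Resonance: ω₀ = 1/√(LC) = 1/√(0.0245·7.8e-05) = 723.4 rad/s.
Step 2 — f₀ = ω₀/(2π) = 115.1 Hz.
Step 3 — Series Q: Q = ω₀L/R = 723.4·0.0245/13.8 = 1.284.
Step 4 — Bandwidth: Δω = ω₀/Q = 563.3 rad/s; BW = Δω/(2π) = 89.65 Hz.

(a) f₀ = 115.1 Hz  (b) Q = 1.284  (c) BW = 89.65 Hz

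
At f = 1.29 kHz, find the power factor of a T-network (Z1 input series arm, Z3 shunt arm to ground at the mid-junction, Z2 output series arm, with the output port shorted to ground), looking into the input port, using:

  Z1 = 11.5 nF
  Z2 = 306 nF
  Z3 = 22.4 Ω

Step 1 — Angular frequency: ω = 2π·f = 2π·1290 = 8105 rad/s.
Step 2 — Component impedances:
  Z1: Z = 1/(jωC) = -j/(ω·C) = 0 - j1.073e+04 Ω
  Z2: Z = 1/(jωC) = -j/(ω·C) = 0 - j403.2 Ω
  Z3: Z = R = 22.4 Ω
Step 3 — With the output port shorted to ground, the output series arm Z2 runs from the junction to ground; the shunt arm Z3 also runs from the junction to ground. They appear in parallel: Z3 || Z2 = 22.33 - j1.241 Ω.
Step 4 — Series with input arm Z1: Z_in = Z1 + (Z3 || Z2) = 22.33 - j1.073e+04 Ω = 1.073e+04∠-89.9° Ω.
Step 5 — Power factor: PF = cos(φ) = Re(Z)/|Z| = 22.33/1.073e+04 = 0.002081.
Step 6 — Type: Im(Z) = -1.073e+04 ⇒ leading (phase φ = -89.9°).

PF = 0.002081 (leading, φ = -89.9°)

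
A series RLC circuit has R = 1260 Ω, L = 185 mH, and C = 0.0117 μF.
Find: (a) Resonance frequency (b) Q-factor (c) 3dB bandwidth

Step 1 — Resonance: ω₀ = 1/√(LC) = 1/√(0.185·1.17e-08) = 2.149e+04 rad/s.
Step 2 — f₀ = ω₀/(2π) = 3421 Hz.
Step 3 — Series Q: Q = ω₀L/R = 2.149e+04·0.185/1260 = 3.156.
Step 4 — Bandwidth: Δω = ω₀/Q = 6811 rad/s; BW = Δω/(2π) = 1084 Hz.

(a) f₀ = 3421 Hz  (b) Q = 3.156  (c) BW = 1084 Hz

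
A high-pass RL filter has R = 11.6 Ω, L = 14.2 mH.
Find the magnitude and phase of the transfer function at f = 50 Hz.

Step 1 — Angular frequency: ω = 2π·50 = 314.2 rad/s.
Step 2 — Transfer function: H(jω) = jωL/(R + jωL).
Step 3 — Numerator jωL = j·4.461; denominator R + jωL = 11.6 + j4.461.
Step 4 — H = 0.1288 + j0.335.
Step 5 — Magnitude: |H| = 0.3589 (-8.9 dB); phase: φ = 69.0°.

|H| = 0.3589 (-8.9 dB), φ = 69.0°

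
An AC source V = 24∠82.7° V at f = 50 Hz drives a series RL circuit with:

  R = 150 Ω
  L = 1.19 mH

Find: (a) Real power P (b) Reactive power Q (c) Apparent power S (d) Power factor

Step 1 — Angular frequency: ω = 2π·f = 2π·50 = 314.2 rad/s.
Step 2 — Component impedances:
  R: Z = R = 150 Ω
  L: Z = jωL = j·314.2·0.00119 = 0 + j0.3738 Ω
Step 3 — Series combination: Z_total = R + L = 150 + j0.3738 Ω = 150∠0.1° Ω.
Step 4 — Source phasor: V = 24∠82.7° V = 3.05 + j23.81 V.
Step 5 — Current: I = V / Z = 0.02073 + j0.1587 A = 0.16∠82.6° A.
Step 6 — Complex power: S = V·I* = 3.84 + j0.00957 VA.
Step 7 — Real power: P = Re(S) = 3.84 W.
Step 8 — Reactive power: Q = Im(S) = 0.00957 VAR.
Step 9 — Apparent power: |S| = 3.84 VA.
Step 10 — Power factor: PF = P/|S| = 1 (lagging).

(a) P = 3.84 W  (b) Q = 0.00957 VAR  (c) S = 3.84 VA  (d) PF = 1 (lagging)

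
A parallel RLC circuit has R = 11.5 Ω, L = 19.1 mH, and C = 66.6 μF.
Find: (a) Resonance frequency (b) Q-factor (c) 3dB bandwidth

Step 1 — Resonance: ω₀ = 1/√(LC) = 1/√(0.0191·6.66e-05) = 886.6 rad/s.
Step 2 — f₀ = ω₀/(2π) = 141.1 Hz.
Step 3 — Parallel Q: Q = R/(ω₀L) = 11.5/(886.6·0.0191) = 0.6791.
Step 4 — Bandwidth: Δω = ω₀/Q = 1306 rad/s; BW = Δω/(2π) = 207.8 Hz.

(a) f₀ = 141.1 Hz  (b) Q = 0.6791  (c) BW = 207.8 Hz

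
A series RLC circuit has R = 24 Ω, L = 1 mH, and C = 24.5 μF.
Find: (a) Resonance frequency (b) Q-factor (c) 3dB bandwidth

Step 1 — Resonance condition Im(Z)=0 gives ω₀ = 1/√(LC).
Step 2 — ω₀ = 1/√(0.001·2.45e-05) = 6389 rad/s.
Step 3 — f₀ = ω₀/(2π) = 1017 Hz.
Step 4 — Series Q: Q = ω₀L/R = 6389·0.001/24 = 0.2662.
Step 5 — 3dB bandwidth: Δω = ω₀/Q = 2.4e+04 rad/s; BW = Δω/(2π) = 3820 Hz.

(a) f₀ = 1017 Hz  (b) Q = 0.2662  (c) BW = 3820 Hz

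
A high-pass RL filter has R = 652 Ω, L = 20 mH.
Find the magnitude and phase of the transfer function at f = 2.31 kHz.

Step 1 — Angular frequency: ω = 2π·2310 = 1.451e+04 rad/s.
Step 2 — Transfer function: H(jω) = jωL/(R + jωL).
Step 3 — Numerator jωL = j·290.3; denominator R + jωL = 652 + j290.3.
Step 4 — H = 0.1654 + j0.3716.
Step 5 — Magnitude: |H| = 0.4067 (-7.8 dB); phase: φ = 66.0°.

|H| = 0.4067 (-7.8 dB), φ = 66.0°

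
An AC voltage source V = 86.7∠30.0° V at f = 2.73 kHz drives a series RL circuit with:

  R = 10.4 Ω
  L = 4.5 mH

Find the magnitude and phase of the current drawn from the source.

Step 1 — Angular frequency: ω = 2π·f = 2π·2730 = 1.715e+04 rad/s.
Step 2 — Component impedances:
  R: Z = R = 10.4 Ω
  L: Z = jωL = j·1.715e+04·0.0045 = 0 + j77.19 Ω
Step 3 — Series combination: Z_total = R + L = 10.4 + j77.19 Ω = 77.89∠82.3° Ω.
Step 4 — Source phasor: V = 86.7∠30.0° V = 75.08 + j43.35 V.
Step 5 — Ohm's law: I = V / Z_total = (75.08 + j43.35) / (10.4 + j77.19) = 0.6803 - j0.8811 A.
Step 6 — Convert to polar: |I| = 1.113 A, ∠I = -52.3°.

I = 1.113∠-52.3° A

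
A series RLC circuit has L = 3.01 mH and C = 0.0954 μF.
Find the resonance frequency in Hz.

Step 1 — Resonance condition Im(Z)=0 gives ω₀ = 1/√(LC).
Step 2 — ω₀ = 1/√(0.00301·9.54e-08) = 5.901e+04 rad/s.
Step 3 — f₀ = ω₀/(2π) = 9392 Hz.

f₀ = 9392 Hz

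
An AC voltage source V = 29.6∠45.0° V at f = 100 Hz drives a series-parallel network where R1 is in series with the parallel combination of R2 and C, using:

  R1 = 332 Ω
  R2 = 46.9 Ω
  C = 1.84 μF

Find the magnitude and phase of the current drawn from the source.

Step 1 — Angular frequency: ω = 2π·f = 2π·100 = 628.3 rad/s.
Step 2 — Component impedances:
  R1: Z = R = 332 Ω
  R2: Z = R = 46.9 Ω
  C: Z = 1/(jωC) = -j/(ω·C) = 0 - j865 Ω
Step 3 — Parallel branch: R2 || C = 1/(1/R2 + 1/C) = 46.76 - j2.536 Ω.
Step 4 — Series with R1: Z_total = R1 + (R2 || C) = 378.8 - j2.536 Ω = 378.8∠-0.4° Ω.
Step 5 — Source phasor: V = 29.6∠45.0° V = 20.93 + j20.93 V.
Step 6 — Ohm's law: I = V / Z_total = (20.93 + j20.93) / (378.8 - j2.536) = 0.05489 + j0.05563 A.
Step 7 — Convert to polar: |I| = 0.07815 A, ∠I = 45.4°.

I = 0.07815∠45.4° A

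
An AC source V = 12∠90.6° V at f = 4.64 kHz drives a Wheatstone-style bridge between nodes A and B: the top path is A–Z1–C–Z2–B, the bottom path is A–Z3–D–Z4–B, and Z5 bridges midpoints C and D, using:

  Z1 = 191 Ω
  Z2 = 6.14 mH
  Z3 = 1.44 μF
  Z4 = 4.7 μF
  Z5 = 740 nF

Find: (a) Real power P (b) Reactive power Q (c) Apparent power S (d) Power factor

Step 1 — Angular frequency: ω = 2π·f = 2π·4640 = 2.915e+04 rad/s.
Step 2 — Component impedances:
  Z1: Z = R = 191 Ω
  Z2: Z = jωL = j·2.915e+04·0.00614 = 0 + j179 Ω
  Z3: Z = 1/(jωC) = -j/(ω·C) = 0 - j23.82 Ω
  Z4: Z = 1/(jωC) = -j/(ω·C) = 0 - j7.298 Ω
  Z5: Z = 1/(jωC) = -j/(ω·C) = 0 - j46.35 Ω
Step 3 — Bridge requires nodal analysis (the Z5 bridge couples midpoints C and D, so the two paths cannot be reduced to a simple series/parallel combination). Setting node B to ground and injecting 1 A at node A, the 3-node admittance system at A, C, D solves to V_A = Z_AB = 1.932 - j30.66 Ω = 30.72∠-86.4° Ω.
Step 4 — Source phasor: V = 12∠90.6° V = -0.1257 + j12 V.
Step 5 — Current: I = V / Z = -0.3901 + j0.02048 A = 0.3906∠177.0° A.
Step 6 — Complex power: S = V·I* = 0.2948 - j4.678 VA.
Step 7 — Real power: P = Re(S) = 0.2948 W.
Step 8 — Reactive power: Q = Im(S) = -4.678 VAR.
Step 9 — Apparent power: |S| = 4.687 VA.
Step 10 — Power factor: PF = P/|S| = 0.06289 (leading).

(a) P = 0.2948 W  (b) Q = -4.678 VAR  (c) S = 4.687 VA  (d) PF = 0.06289 (leading)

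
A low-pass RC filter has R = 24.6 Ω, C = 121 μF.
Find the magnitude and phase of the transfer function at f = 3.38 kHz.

Step 1 — Angular frequency: ω = 2π·3380 = 2.124e+04 rad/s.
Step 2 — Transfer function: H(jω) = 1/(1 + jωRC).
Step 3 — Denominator: 1 + jωRC = 1 + j·2.124e+04·24.6·0.000121 = 1 + j63.21.
Step 4 — H = 0.0002502 - j0.01582.
Step 5 — Magnitude: |H| = 0.01582 (-36.0 dB); phase: φ = -89.1°.

|H| = 0.01582 (-36.0 dB), φ = -89.1°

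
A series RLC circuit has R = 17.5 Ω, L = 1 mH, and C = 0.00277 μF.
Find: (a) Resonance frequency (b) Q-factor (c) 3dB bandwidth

Step 1 — Resonance: ω₀ = 1/√(LC) = 1/√(0.001·2.77e-09) = 6.008e+05 rad/s.
Step 2 — f₀ = ω₀/(2π) = 9.563e+04 Hz.
Step 3 — Series Q: Q = ω₀L/R = 6.008e+05·0.001/17.5 = 34.33.
Step 4 — Bandwidth: Δω = ω₀/Q = 1.75e+04 rad/s; BW = Δω/(2π) = 2785 Hz.

(a) f₀ = 9.563e+04 Hz  (b) Q = 34.33  (c) BW = 2785 Hz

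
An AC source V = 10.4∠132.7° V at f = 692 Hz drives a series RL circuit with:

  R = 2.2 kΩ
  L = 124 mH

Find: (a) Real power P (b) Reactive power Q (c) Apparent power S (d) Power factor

Step 1 — Angular frequency: ω = 2π·f = 2π·692 = 4348 rad/s.
Step 2 — Component impedances:
  R: Z = R = 2200 Ω
  L: Z = jωL = j·4348·0.124 = 0 + j539.1 Ω
Step 3 — Series combination: Z_total = R + L = 2200 + j539.1 Ω = 2265∠13.8° Ω.
Step 4 — Source phasor: V = 10.4∠132.7° V = -7.053 + j7.643 V.
Step 5 — Current: I = V / Z = -0.002221 + j0.004018 A = 0.004591∠118.9° A.
Step 6 — Complex power: S = V·I* = 0.04638 + j0.01137 VA.
Step 7 — Real power: P = Re(S) = 0.04638 W.
Step 8 — Reactive power: Q = Im(S) = 0.01137 VAR.
Step 9 — Apparent power: |S| = 0.04775 VA.
Step 10 — Power factor: PF = P/|S| = 0.9713 (lagging).

(a) P = 0.04638 W  (b) Q = 0.01137 VAR  (c) S = 0.04775 VA  (d) PF = 0.9713 (lagging)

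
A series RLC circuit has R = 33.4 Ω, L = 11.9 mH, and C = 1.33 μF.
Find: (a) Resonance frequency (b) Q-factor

Step 1 — Resonance condition Im(Z)=0 gives ω₀ = 1/√(LC).
Step 2 — ω₀ = 1/√(0.0119·1.33e-06) = 7949 rad/s.
Step 3 — f₀ = ω₀/(2π) = 1265 Hz.
Step 4 — Series Q: Q = ω₀L/R = 7949·0.0119/33.4 = 2.832.

(a) f₀ = 1265 Hz  (b) Q = 2.832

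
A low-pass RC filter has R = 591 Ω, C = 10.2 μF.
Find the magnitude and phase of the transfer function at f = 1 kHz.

Step 1 — Angular frequency: ω = 2π·1000 = 6283 rad/s.
Step 2 — Transfer function: H(jω) = 1/(1 + jωRC).
Step 3 — Denominator: 1 + jωRC = 1 + j·6283·591·1.02e-05 = 1 + j37.88.
Step 4 — H = 0.0006966 - j0.02638.
Step 5 — Magnitude: |H| = 0.02639 (-31.6 dB); phase: φ = -88.5°.

|H| = 0.02639 (-31.6 dB), φ = -88.5°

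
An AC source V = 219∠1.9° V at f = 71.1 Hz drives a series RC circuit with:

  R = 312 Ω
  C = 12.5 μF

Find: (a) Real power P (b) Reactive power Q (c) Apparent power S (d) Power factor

Step 1 — Angular frequency: ω = 2π·f = 2π·71.1 = 446.7 rad/s.
Step 2 — Component impedances:
  R: Z = R = 312 Ω
  C: Z = 1/(jωC) = -j/(ω·C) = 0 - j179.1 Ω
Step 3 — Series combination: Z_total = R + C = 312 - j179.1 Ω = 359.7∠-29.9° Ω.
Step 4 — Source phasor: V = 219∠1.9° V = 218.9 + j7.261 V.
Step 5 — Current: I = V / Z = 0.5176 + j0.3204 A = 0.6088∠31.8° A.
Step 6 — Complex power: S = V·I* = 115.6 - j66.37 VA.
Step 7 — Real power: P = Re(S) = 115.6 W.
Step 8 — Reactive power: Q = Im(S) = -66.37 VAR.
Step 9 — Apparent power: |S| = 133.3 VA.
Step 10 — Power factor: PF = P/|S| = 0.8673 (leading).

(a) P = 115.6 W  (b) Q = -66.37 VAR  (c) S = 133.3 VA  (d) PF = 0.8673 (leading)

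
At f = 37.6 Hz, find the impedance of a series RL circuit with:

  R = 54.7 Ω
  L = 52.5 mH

Step 1 — Angular frequency: ω = 2π·f = 2π·37.6 = 236.2 rad/s.
Step 2 — Component impedances:
  R: Z = R = 54.7 Ω
  L: Z = jωL = j·236.2·0.0525 = 0 + j12.4 Ω
Step 3 — Series combination: Z_total = R + L = 54.7 + j12.4 Ω = 56.09∠12.8° Ω.

Z = 54.7 + j12.4 Ω = 56.09∠12.8° Ω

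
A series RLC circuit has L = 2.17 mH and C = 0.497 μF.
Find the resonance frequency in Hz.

Step 1 — Resonance condition Im(Z)=0 gives ω₀ = 1/√(LC).
Step 2 — ω₀ = 1/√(0.00217·4.97e-07) = 3.045e+04 rad/s.
Step 3 — f₀ = ω₀/(2π) = 4846 Hz.

f₀ = 4846 Hz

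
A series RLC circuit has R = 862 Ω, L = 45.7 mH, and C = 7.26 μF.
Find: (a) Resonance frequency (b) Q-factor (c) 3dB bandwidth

Step 1 — Resonance: ω₀ = 1/√(LC) = 1/√(0.0457·7.26e-06) = 1736 rad/s.
Step 2 — f₀ = ω₀/(2π) = 276.3 Hz.
Step 3 — Series Q: Q = ω₀L/R = 1736·0.0457/862 = 0.09204.
Step 4 — Bandwidth: Δω = ω₀/Q = 1.886e+04 rad/s; BW = Δω/(2π) = 3002 Hz.

(a) f₀ = 276.3 Hz  (b) Q = 0.09204  (c) BW = 3002 Hz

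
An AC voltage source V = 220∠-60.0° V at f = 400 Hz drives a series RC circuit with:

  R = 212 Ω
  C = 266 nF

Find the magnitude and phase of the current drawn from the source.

Step 1 — Angular frequency: ω = 2π·f = 2π·400 = 2513 rad/s.
Step 2 — Component impedances:
  R: Z = R = 212 Ω
  C: Z = 1/(jωC) = -j/(ω·C) = 0 - j1496 Ω
Step 3 — Series combination: Z_total = R + C = 212 - j1496 Ω = 1511∠-81.9° Ω.
Step 4 — Source phasor: V = 220∠-60.0° V = 110 - j190.5 V.
Step 5 — Ohm's law: I = V / Z_total = (110 - j190.5) / (212 - j1496) = 0.1351 + j0.05439 A.
Step 6 — Convert to polar: |I| = 0.1456 A, ∠I = 21.9°.

I = 0.1456∠21.9° A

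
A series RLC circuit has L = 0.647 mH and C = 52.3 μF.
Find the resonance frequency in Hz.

Step 1 — Resonance condition Im(Z)=0 gives ω₀ = 1/√(LC).
Step 2 — ω₀ = 1/√(0.000647·5.23e-05) = 5436 rad/s.
Step 3 — f₀ = ω₀/(2π) = 865.2 Hz.

f₀ = 865.2 Hz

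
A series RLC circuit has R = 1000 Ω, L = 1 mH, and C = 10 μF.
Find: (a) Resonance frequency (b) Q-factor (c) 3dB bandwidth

Step 1 — Resonance: ω₀ = 1/√(LC) = 1/√(0.001·1e-05) = 1e+04 rad/s.
Step 2 — f₀ = ω₀/(2π) = 1592 Hz.
Step 3 — Series Q: Q = ω₀L/R = 1e+04·0.001/1000 = 0.01.
Step 4 — Bandwidth: Δω = ω₀/Q = 1e+06 rad/s; BW = Δω/(2π) = 1.592e+05 Hz.

(a) f₀ = 1592 Hz  (b) Q = 0.01  (c) BW = 1.592e+05 Hz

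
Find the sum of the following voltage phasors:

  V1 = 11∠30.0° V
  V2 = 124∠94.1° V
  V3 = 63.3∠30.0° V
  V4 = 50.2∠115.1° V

Step 1 — Convert each phasor to rectangular form:
  V1 = 11·(cos(30.0°) + j·sin(30.0°)) = 9.526 + j5.5 V
  V2 = 124·(cos(94.1°) + j·sin(94.1°)) = -8.866 + j123.7 V
  V3 = 63.3·(cos(30.0°) + j·sin(30.0°)) = 54.82 + j31.65 V
  V4 = 50.2·(cos(115.1°) + j·sin(115.1°)) = -21.29 + j45.46 V
Step 2 — Sum components: V_total = 34.19 + j206.3 V.
Step 3 — Convert to polar: |V_total| = 209.1 V, ∠V_total = 80.6°.

V_total = 209.1∠80.6° V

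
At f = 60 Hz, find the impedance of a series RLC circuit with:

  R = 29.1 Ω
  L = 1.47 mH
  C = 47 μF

Step 1 — Angular frequency: ω = 2π·f = 2π·60 = 377 rad/s.
Step 2 — Component impedances:
  R: Z = R = 29.1 Ω
  L: Z = jωL = j·377·0.00147 = 0 + j0.5542 Ω
  C: Z = 1/(jωC) = -j/(ω·C) = 0 - j56.44 Ω
Step 3 — Series combination: Z_total = R + L + C = 29.1 - j55.88 Ω = 63.01∠-62.5° Ω.

Z = 29.1 - j55.88 Ω = 63.01∠-62.5° Ω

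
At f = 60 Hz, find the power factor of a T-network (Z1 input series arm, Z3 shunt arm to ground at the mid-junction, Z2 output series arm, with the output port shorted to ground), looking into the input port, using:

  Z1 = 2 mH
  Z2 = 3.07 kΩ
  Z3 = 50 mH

Step 1 — Angular frequency: ω = 2π·f = 2π·60 = 377 rad/s.
Step 2 — Component impedances:
  Z1: Z = jωL = j·377·0.002 = 0 + j0.754 Ω
  Z2: Z = R = 3070 Ω
  Z3: Z = jωL = j·377·0.05 = 0 + j18.85 Ω
Step 3 — With the output port shorted to ground, the output series arm Z2 runs from the junction to ground; the shunt arm Z3 also runs from the junction to ground. They appear in parallel: Z3 || Z2 = 0.1157 + j18.85 Ω.
Step 4 — Series with input arm Z1: Z_in = Z1 + (Z3 || Z2) = 0.1157 + j19.6 Ω = 19.6∠89.7° Ω.
Step 5 — Power factor: PF = cos(φ) = Re(Z)/|Z| = 0.11573/19.603 = 0.005904.
Step 6 — Type: Im(Z) = 19.6 ⇒ lagging (phase φ = 89.7°).

PF = 0.005904 (lagging, φ = 89.7°)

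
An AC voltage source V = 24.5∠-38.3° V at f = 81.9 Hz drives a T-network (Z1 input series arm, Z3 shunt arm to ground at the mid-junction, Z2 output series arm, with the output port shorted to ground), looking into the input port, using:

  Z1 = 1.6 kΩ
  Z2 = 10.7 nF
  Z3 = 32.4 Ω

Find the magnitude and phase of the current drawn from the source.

Step 1 — Angular frequency: ω = 2π·f = 2π·81.9 = 514.6 rad/s.
Step 2 — Component impedances:
  Z1: Z = R = 1600 Ω
  Z2: Z = 1/(jωC) = -j/(ω·C) = 0 - j1.816e+05 Ω
  Z3: Z = R = 32.4 Ω
Step 3 — With the output port shorted to ground, the output series arm Z2 runs from the junction to ground; the shunt arm Z3 also runs from the junction to ground. They appear in parallel: Z3 || Z2 = 32.4 - j0.00578 Ω.
Step 4 — Series with input arm Z1: Z_in = Z1 + (Z3 || Z2) = 1632 - j0.00578 Ω = 1632∠-0.0° Ω.
Step 5 — Source phasor: V = 24.5∠-38.3° V = 19.23 - j15.18 V.
Step 6 — Ohm's law: I = V / Z_total = (19.23 - j15.18) / (1632 - j0.00578) = 0.01178 - j0.009302 A.
Step 7 — Convert to polar: |I| = 0.01501 A, ∠I = -38.3°.

I = 0.01501∠-38.3° A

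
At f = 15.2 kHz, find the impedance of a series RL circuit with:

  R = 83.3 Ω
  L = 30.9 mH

Step 1 — Angular frequency: ω = 2π·f = 2π·1.52e+04 = 9.55e+04 rad/s.
Step 2 — Component impedances:
  R: Z = R = 83.3 Ω
  L: Z = jωL = j·9.55e+04·0.0309 = 0 + j2951 Ω
Step 3 — Series combination: Z_total = R + L = 83.3 + j2951 Ω = 2952∠88.4° Ω.

Z = 83.3 + j2951 Ω = 2952∠88.4° Ω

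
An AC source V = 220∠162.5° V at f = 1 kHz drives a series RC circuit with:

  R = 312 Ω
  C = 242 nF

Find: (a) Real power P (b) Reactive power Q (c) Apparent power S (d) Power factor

Step 1 — Angular frequency: ω = 2π·f = 2π·1000 = 6283 rad/s.
Step 2 — Component impedances:
  R: Z = R = 312 Ω
  C: Z = 1/(jωC) = -j/(ω·C) = 0 - j657.7 Ω
Step 3 — Series combination: Z_total = R + C = 312 - j657.7 Ω = 727.9∠-64.6° Ω.
Step 4 — Source phasor: V = 220∠162.5° V = -209.8 + j66.16 V.
Step 5 — Current: I = V / Z = -0.2057 - j0.2215 A = 0.3022∠-132.9° A.
Step 6 — Complex power: S = V·I* = 28.5 - j60.07 VA.
Step 7 — Real power: P = Re(S) = 28.5 W.
Step 8 — Reactive power: Q = Im(S) = -60.07 VAR.
Step 9 — Apparent power: |S| = 66.49 VA.
Step 10 — Power factor: PF = P/|S| = 0.4286 (leading).

(a) P = 28.5 W  (b) Q = -60.07 VAR  (c) S = 66.49 VA  (d) PF = 0.4286 (leading)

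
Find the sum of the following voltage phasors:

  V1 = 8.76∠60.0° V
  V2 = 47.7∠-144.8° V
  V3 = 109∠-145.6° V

Step 1 — Convert each phasor to rectangular form:
  V1 = 8.76·(cos(60.0°) + j·sin(60.0°)) = 4.38 + j7.586 V
  V2 = 47.7·(cos(-144.8°) + j·sin(-144.8°)) = -38.98 - j27.5 V
  V3 = 109·(cos(-145.6°) + j·sin(-145.6°)) = -89.94 - j61.58 V
Step 2 — Sum components: V_total = -124.5 - j81.49 V.
Step 3 — Convert to polar: |V_total| = 148.8 V, ∠V_total = -146.8°.

V_total = 148.8∠-146.8° V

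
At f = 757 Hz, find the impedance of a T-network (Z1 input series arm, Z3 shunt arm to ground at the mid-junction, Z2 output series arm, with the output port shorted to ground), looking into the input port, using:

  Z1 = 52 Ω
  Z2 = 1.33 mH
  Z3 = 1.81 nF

Step 1 — Angular frequency: ω = 2π·f = 2π·757 = 4756 rad/s.
Step 2 — Component impedances:
  Z1: Z = R = 52 Ω
  Z2: Z = jωL = j·4756·0.00133 = 0 + j6.326 Ω
  Z3: Z = 1/(jωC) = -j/(ω·C) = 0 - j1.162e+05 Ω
Step 3 — With the output port shorted to ground, the output series arm Z2 runs from the junction to ground; the shunt arm Z3 also runs from the junction to ground. They appear in parallel: Z3 || Z2 = 0 + j6.326 Ω.
Step 4 — Series with input arm Z1: Z_in = Z1 + (Z3 || Z2) = 52 + j6.326 Ω = 52.38∠6.9° Ω.

Z = 52 + j6.326 Ω = 52.38∠6.9° Ω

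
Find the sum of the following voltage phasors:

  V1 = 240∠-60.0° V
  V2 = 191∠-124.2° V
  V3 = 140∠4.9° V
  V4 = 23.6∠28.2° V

Step 1 — Convert each phasor to rectangular form:
  V1 = 240·(cos(-60.0°) + j·sin(-60.0°)) = 120 - j207.8 V
  V2 = 191·(cos(-124.2°) + j·sin(-124.2°)) = -107.4 - j158 V
  V3 = 140·(cos(4.9°) + j·sin(4.9°)) = 139.5 + j11.96 V
  V4 = 23.6·(cos(28.2°) + j·sin(28.2°)) = 20.8 + j11.15 V
Step 2 — Sum components: V_total = 172.9 - j342.7 V.
Step 3 — Convert to polar: |V_total| = 383.9 V, ∠V_total = -63.2°.

V_total = 383.9∠-63.2° V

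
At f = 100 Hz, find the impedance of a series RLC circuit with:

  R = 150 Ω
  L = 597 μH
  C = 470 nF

Step 1 — Angular frequency: ω = 2π·f = 2π·100 = 628.3 rad/s.
Step 2 — Component impedances:
  R: Z = R = 150 Ω
  L: Z = jωL = j·628.3·0.000597 = 0 + j0.3751 Ω
  C: Z = 1/(jωC) = -j/(ω·C) = 0 - j3386 Ω
Step 3 — Series combination: Z_total = R + L + C = 150 - j3386 Ω = 3389∠-87.5° Ω.

Z = 150 - j3386 Ω = 3389∠-87.5° Ω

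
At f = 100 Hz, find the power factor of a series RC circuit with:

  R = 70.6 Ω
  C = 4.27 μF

Step 1 — Angular frequency: ω = 2π·f = 2π·100 = 628.3 rad/s.
Step 2 — Component impedances:
  R: Z = R = 70.6 Ω
  C: Z = 1/(jωC) = -j/(ω·C) = 0 - j372.7 Ω
Step 3 — Series combination: Z_total = R + C = 70.6 - j372.7 Ω = 379.4∠-79.3° Ω.
Step 4 — Power factor: PF = cos(φ) = Re(Z)/|Z| = 70.6/379.4 = 0.1861.
Step 5 — Type: Im(Z) = -372.7 ⇒ leading (phase φ = -79.3°).

PF = 0.1861 (leading, φ = -79.3°)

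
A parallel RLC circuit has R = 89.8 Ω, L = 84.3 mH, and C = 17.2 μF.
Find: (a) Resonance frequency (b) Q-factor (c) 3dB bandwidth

Step 1 — Resonance: ω₀ = 1/√(LC) = 1/√(0.0843·1.72e-05) = 830.5 rad/s.
Step 2 — f₀ = ω₀/(2π) = 132.2 Hz.
Step 3 — Parallel Q: Q = R/(ω₀L) = 89.8/(830.5·0.0843) = 1.283.
Step 4 — Bandwidth: Δω = ω₀/Q = 647.4 rad/s; BW = Δω/(2π) = 103 Hz.

(a) f₀ = 132.2 Hz  (b) Q = 1.283  (c) BW = 103 Hz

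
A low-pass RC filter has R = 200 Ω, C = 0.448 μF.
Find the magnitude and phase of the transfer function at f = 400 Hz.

Step 1 — Angular frequency: ω = 2π·400 = 2513 rad/s.
Step 2 — Transfer function: H(jω) = 1/(1 + jωRC).
Step 3 — Denominator: 1 + jωRC = 1 + j·2513·200·4.48e-07 = 1 + j0.2252.
Step 4 — H = 0.9517 - j0.2143.
Step 5 — Magnitude: |H| = 0.9756 (-0.2 dB); phase: φ = -12.7°.

|H| = 0.9756 (-0.2 dB), φ = -12.7°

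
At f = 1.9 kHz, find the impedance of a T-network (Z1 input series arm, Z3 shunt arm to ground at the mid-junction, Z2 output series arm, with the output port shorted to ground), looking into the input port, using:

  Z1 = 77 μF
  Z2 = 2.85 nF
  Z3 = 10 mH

Step 1 — Angular frequency: ω = 2π·f = 2π·1900 = 1.194e+04 rad/s.
Step 2 — Component impedances:
  Z1: Z = 1/(jωC) = -j/(ω·C) = 0 - j1.088 Ω
  Z2: Z = 1/(jωC) = -j/(ω·C) = 0 - j2.939e+04 Ω
  Z3: Z = jωL = j·1.194e+04·0.01 = 0 + j119.4 Ω
Step 3 — With the output port shorted to ground, the output series arm Z2 runs from the junction to ground; the shunt arm Z3 also runs from the junction to ground. They appear in parallel: Z3 || Z2 = 0 + j119.9 Ω.
Step 4 — Series with input arm Z1: Z_in = Z1 + (Z3 || Z2) = 0 + j118.8 Ω = 118.8∠90.0° Ω.

Z = 0 + j118.8 Ω = 118.8∠90.0° Ω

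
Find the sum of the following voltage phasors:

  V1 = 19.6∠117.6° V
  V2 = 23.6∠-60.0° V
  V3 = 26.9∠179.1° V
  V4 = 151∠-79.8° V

Step 1 — Convert each phasor to rectangular form:
  V1 = 19.6·(cos(117.6°) + j·sin(117.6°)) = -9.081 + j17.37 V
  V2 = 23.6·(cos(-60.0°) + j·sin(-60.0°)) = 11.8 - j20.44 V
  V3 = 26.9·(cos(179.1°) + j·sin(179.1°)) = -26.9 + j0.4225 V
  V4 = 151·(cos(-79.8°) + j·sin(-79.8°)) = 26.74 - j148.6 V
Step 2 — Sum components: V_total = 2.563 - j151.3 V.
Step 3 — Convert to polar: |V_total| = 151.3 V, ∠V_total = -89.0°.

V_total = 151.3∠-89.0° V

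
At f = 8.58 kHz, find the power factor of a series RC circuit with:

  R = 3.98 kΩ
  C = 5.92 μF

Step 1 — Angular frequency: ω = 2π·f = 2π·8580 = 5.391e+04 rad/s.
Step 2 — Component impedances:
  R: Z = R = 3980 Ω
  C: Z = 1/(jωC) = -j/(ω·C) = 0 - j3.133 Ω
Step 3 — Series combination: Z_total = R + C = 3980 - j3.133 Ω = 3980∠-0.0° Ω.
Step 4 — Power factor: PF = cos(φ) = Re(Z)/|Z| = 3980/3980 = 1.
Step 5 — Type: Im(Z) = -3.133 ⇒ leading (phase φ = -0.0°).

PF = 1 (leading, φ = -0.0°)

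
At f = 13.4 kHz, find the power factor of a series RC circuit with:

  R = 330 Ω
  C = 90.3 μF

Step 1 — Angular frequency: ω = 2π·f = 2π·1.34e+04 = 8.419e+04 rad/s.
Step 2 — Component impedances:
  R: Z = R = 330 Ω
  C: Z = 1/(jωC) = -j/(ω·C) = 0 - j0.1315 Ω
Step 3 — Series combination: Z_total = R + C = 330 - j0.1315 Ω = 330∠-0.0° Ω.
Step 4 — Power factor: PF = cos(φ) = Re(Z)/|Z| = 330/330 = 1.
Step 5 — Type: Im(Z) = -0.1315 ⇒ leading (phase φ = -0.0°).

PF = 1 (leading, φ = -0.0°)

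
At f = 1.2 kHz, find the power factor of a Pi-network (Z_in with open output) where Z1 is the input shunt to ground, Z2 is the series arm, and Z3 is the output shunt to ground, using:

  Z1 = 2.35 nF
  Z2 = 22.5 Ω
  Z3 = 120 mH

Step 1 — Angular frequency: ω = 2π·f = 2π·1200 = 7540 rad/s.
Step 2 — Component impedances:
  Z1: Z = 1/(jωC) = -j/(ω·C) = 0 - j5.644e+04 Ω
  Z2: Z = R = 22.5 Ω
  Z3: Z = jωL = j·7540·0.12 = 0 + j904.8 Ω
Step 3 — With open output, the series arm Z2 and the output shunt Z3 appear in series to ground: Z2 + Z3 = 22.5 + j904.8 Ω.
Step 4 — Parallel with input shunt Z1: Z_in = Z1 || (Z2 + Z3) = 23.24 + j919.5 Ω = 919.8∠88.6° Ω.
Step 5 — Power factor: PF = cos(φ) = Re(Z)/|Z| = 23.24/919.8 = 0.02527.
Step 6 — Type: Im(Z) = 919.5 ⇒ lagging (phase φ = 88.6°).

PF = 0.02527 (lagging, φ = 88.6°)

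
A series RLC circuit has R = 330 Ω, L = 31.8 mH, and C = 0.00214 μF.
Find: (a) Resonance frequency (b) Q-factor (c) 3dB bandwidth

Step 1 — Resonance condition Im(Z)=0 gives ω₀ = 1/√(LC).
Step 2 — ω₀ = 1/√(0.0318·2.14e-09) = 1.212e+05 rad/s.
Step 3 — f₀ = ω₀/(2π) = 1.929e+04 Hz.
Step 4 — Series Q: Q = ω₀L/R = 1.212e+05·0.0318/330 = 11.68.
Step 5 — 3dB bandwidth: Δω = ω₀/Q = 1.038e+04 rad/s; BW = Δω/(2π) = 1652 Hz.

(a) f₀ = 1.929e+04 Hz  (b) Q = 11.68  (c) BW = 1652 Hz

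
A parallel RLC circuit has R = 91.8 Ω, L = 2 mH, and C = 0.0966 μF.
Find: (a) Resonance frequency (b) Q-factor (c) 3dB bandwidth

Step 1 — Resonance: ω₀ = 1/√(LC) = 1/√(0.002·9.66e-08) = 7.194e+04 rad/s.
Step 2 — f₀ = ω₀/(2π) = 1.145e+04 Hz.
Step 3 — Parallel Q: Q = R/(ω₀L) = 91.8/(7.194e+04·0.002) = 0.638.
Step 4 — Bandwidth: Δω = ω₀/Q = 1.128e+05 rad/s; BW = Δω/(2π) = 1.795e+04 Hz.

(a) f₀ = 1.145e+04 Hz  (b) Q = 0.638  (c) BW = 1.795e+04 Hz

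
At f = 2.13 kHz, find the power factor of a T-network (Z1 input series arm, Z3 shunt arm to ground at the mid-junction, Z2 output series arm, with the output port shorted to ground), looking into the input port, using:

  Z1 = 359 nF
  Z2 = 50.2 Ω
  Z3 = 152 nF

Step 1 — Angular frequency: ω = 2π·f = 2π·2130 = 1.338e+04 rad/s.
Step 2 — Component impedances:
  Z1: Z = 1/(jωC) = -j/(ω·C) = 0 - j208.1 Ω
  Z2: Z = R = 50.2 Ω
  Z3: Z = 1/(jωC) = -j/(ω·C) = 0 - j491.6 Ω
Step 3 — With the output port shorted to ground, the output series arm Z2 runs from the junction to ground; the shunt arm Z3 also runs from the junction to ground. They appear in parallel: Z3 || Z2 = 49.68 - j5.073 Ω.
Step 4 — Series with input arm Z1: Z_in = Z1 + (Z3 || Z2) = 49.68 - j213.2 Ω = 218.9∠-76.9° Ω.
Step 5 — Power factor: PF = cos(φ) = Re(Z)/|Z| = 49.682/218.92 = 0.2269.
Step 6 — Type: Im(Z) = -213.2 ⇒ leading (phase φ = -76.9°).

PF = 0.2269 (leading, φ = -76.9°)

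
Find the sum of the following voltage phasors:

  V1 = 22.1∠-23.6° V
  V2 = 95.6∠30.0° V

Step 1 — Convert each phasor to rectangular form:
  V1 = 22.1·(cos(-23.6°) + j·sin(-23.6°)) = 20.25 - j8.848 V
  V2 = 95.6·(cos(30.0°) + j·sin(30.0°)) = 82.79 + j47.8 V
Step 2 — Sum components: V_total = 103 + j38.95 V.
Step 3 — Convert to polar: |V_total| = 110.2 V, ∠V_total = 20.7°.

V_total = 110.2∠20.7° V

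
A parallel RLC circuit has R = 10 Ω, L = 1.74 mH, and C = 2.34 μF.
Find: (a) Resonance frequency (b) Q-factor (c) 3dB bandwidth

Step 1 — Resonance: ω₀ = 1/√(LC) = 1/√(0.00174·2.34e-06) = 1.567e+04 rad/s.
Step 2 — f₀ = ω₀/(2π) = 2494 Hz.
Step 3 — Parallel Q: Q = R/(ω₀L) = 10/(1.567e+04·0.00174) = 0.3667.
Step 4 — Bandwidth: Δω = ω₀/Q = 4.274e+04 rad/s; BW = Δω/(2π) = 6801 Hz.

(a) f₀ = 2494 Hz  (b) Q = 0.3667  (c) BW = 6801 Hz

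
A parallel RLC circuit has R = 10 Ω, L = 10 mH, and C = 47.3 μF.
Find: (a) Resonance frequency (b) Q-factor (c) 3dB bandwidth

Step 1 — Resonance: ω₀ = 1/√(LC) = 1/√(0.01·4.73e-05) = 1454 rad/s.
Step 2 — f₀ = ω₀/(2π) = 231.4 Hz.
Step 3 — Parallel Q: Q = R/(ω₀L) = 10/(1454·0.01) = 0.6877.
Step 4 — Bandwidth: Δω = ω₀/Q = 2114 rad/s; BW = Δω/(2π) = 336.5 Hz.

(a) f₀ = 231.4 Hz  (b) Q = 0.6877  (c) BW = 336.5 Hz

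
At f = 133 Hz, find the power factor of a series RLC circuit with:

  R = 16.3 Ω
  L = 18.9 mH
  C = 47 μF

Step 1 — Angular frequency: ω = 2π·f = 2π·133 = 835.7 rad/s.
Step 2 — Component impedances:
  R: Z = R = 16.3 Ω
  L: Z = jωL = j·835.7·0.0189 = 0 + j15.79 Ω
  C: Z = 1/(jωC) = -j/(ω·C) = 0 - j25.46 Ω
Step 3 — Series combination: Z_total = R + L + C = 16.3 - j9.667 Ω = 18.95∠-30.7° Ω.
Step 4 — Power factor: PF = cos(φ) = Re(Z)/|Z| = 16.3/18.951 = 0.8601.
Step 5 — Type: Im(Z) = -9.667 ⇒ leading (phase φ = -30.7°).

PF = 0.8601 (leading, φ = -30.7°)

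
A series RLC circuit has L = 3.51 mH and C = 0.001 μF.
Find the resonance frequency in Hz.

Step 1 — Resonance condition Im(Z)=0 gives ω₀ = 1/√(LC).
Step 2 — ω₀ = 1/√(0.00351·1e-09) = 5.338e+05 rad/s.
Step 3 — f₀ = ω₀/(2π) = 8.495e+04 Hz.

f₀ = 8.495e+04 Hz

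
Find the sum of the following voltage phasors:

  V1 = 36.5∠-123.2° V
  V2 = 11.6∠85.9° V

Step 1 — Convert each phasor to rectangular form:
  V1 = 36.5·(cos(-123.2°) + j·sin(-123.2°)) = -19.99 - j30.54 V
  V2 = 11.6·(cos(85.9°) + j·sin(85.9°)) = 0.8294 + j11.57 V
Step 2 — Sum components: V_total = -19.16 - j18.97 V.
Step 3 — Convert to polar: |V_total| = 26.96 V, ∠V_total = -135.3°.

V_total = 26.96∠-135.3° V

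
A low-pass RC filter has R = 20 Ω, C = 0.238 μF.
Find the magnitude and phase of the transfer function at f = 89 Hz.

Step 1 — Angular frequency: ω = 2π·89 = 559.2 rad/s.
Step 2 — Transfer function: H(jω) = 1/(1 + jωRC).
Step 3 — Denominator: 1 + jωRC = 1 + j·559.2·20·2.38e-07 = 1 + j0.002662.
Step 4 — H = 1 - j0.002662.
Step 5 — Magnitude: |H| = 1 (-0.0 dB); phase: φ = -0.2°.

|H| = 1 (-0.0 dB), φ = -0.2°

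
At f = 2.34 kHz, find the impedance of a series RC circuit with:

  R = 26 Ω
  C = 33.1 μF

Step 1 — Angular frequency: ω = 2π·f = 2π·2340 = 1.47e+04 rad/s.
Step 2 — Component impedances:
  R: Z = R = 26 Ω
  C: Z = 1/(jωC) = -j/(ω·C) = 0 - j2.055 Ω
Step 3 — Series combination: Z_total = R + C = 26 - j2.055 Ω = 26.08∠-4.5° Ω.

Z = 26 - j2.055 Ω = 26.08∠-4.5° Ω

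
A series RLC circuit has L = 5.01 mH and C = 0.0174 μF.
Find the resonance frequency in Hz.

Step 1 — Resonance condition Im(Z)=0 gives ω₀ = 1/√(LC).
Step 2 — ω₀ = 1/√(0.00501·1.74e-08) = 1.071e+05 rad/s.
Step 3 — f₀ = ω₀/(2π) = 1.705e+04 Hz.

f₀ = 1.705e+04 Hz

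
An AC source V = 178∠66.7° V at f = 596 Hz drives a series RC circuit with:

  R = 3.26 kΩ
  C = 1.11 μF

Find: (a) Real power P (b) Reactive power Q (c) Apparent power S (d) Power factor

Step 1 — Angular frequency: ω = 2π·f = 2π·596 = 3745 rad/s.
Step 2 — Component impedances:
  R: Z = R = 3260 Ω
  C: Z = 1/(jωC) = -j/(ω·C) = 0 - j240.6 Ω
Step 3 — Series combination: Z_total = R + C = 3260 - j240.6 Ω = 3269∠-4.2° Ω.
Step 4 — Source phasor: V = 178∠66.7° V = 70.41 + j163.5 V.
Step 5 — Current: I = V / Z = 0.0178 + j0.05146 A = 0.05445∠70.9° A.
Step 6 — Complex power: S = V·I* = 9.666 - j0.7133 VA.
Step 7 — Real power: P = Re(S) = 9.666 W.
Step 8 — Reactive power: Q = Im(S) = -0.7133 VAR.
Step 9 — Apparent power: |S| = 9.693 VA.
Step 10 — Power factor: PF = P/|S| = 0.9973 (leading).

(a) P = 9.666 W  (b) Q = -0.7133 VAR  (c) S = 9.693 VA  (d) PF = 0.9973 (leading)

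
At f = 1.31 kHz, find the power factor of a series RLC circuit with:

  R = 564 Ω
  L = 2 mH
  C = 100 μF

Step 1 — Angular frequency: ω = 2π·f = 2π·1310 = 8231 rad/s.
Step 2 — Component impedances:
  R: Z = R = 564 Ω
  L: Z = jωL = j·8231·0.002 = 0 + j16.46 Ω
  C: Z = 1/(jωC) = -j/(ω·C) = 0 - j1.215 Ω
Step 3 — Series combination: Z_total = R + L + C = 564 + j15.25 Ω = 564.2∠1.5° Ω.
Step 4 — Power factor: PF = cos(φ) = Re(Z)/|Z| = 564/564.2 = 0.9996.
Step 5 — Type: Im(Z) = 15.25 ⇒ lagging (phase φ = 1.5°).

PF = 0.9996 (lagging, φ = 1.5°)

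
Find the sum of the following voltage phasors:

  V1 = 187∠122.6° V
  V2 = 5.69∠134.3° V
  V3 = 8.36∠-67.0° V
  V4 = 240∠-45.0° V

Step 1 — Convert each phasor to rectangular form:
  V1 = 187·(cos(122.6°) + j·sin(122.6°)) = -100.8 + j157.5 V
  V2 = 5.69·(cos(134.3°) + j·sin(134.3°)) = -3.974 + j4.072 V
  V3 = 8.36·(cos(-67.0°) + j·sin(-67.0°)) = 3.267 - j7.695 V
  V4 = 240·(cos(-45.0°) + j·sin(-45.0°)) = 169.7 - j169.7 V
Step 2 — Sum components: V_total = 68.25 - j15.79 V.
Step 3 — Convert to polar: |V_total| = 70.05 V, ∠V_total = -13.0°.

V_total = 70.05∠-13.0° V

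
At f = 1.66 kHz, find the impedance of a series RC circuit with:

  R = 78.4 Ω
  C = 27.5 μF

Step 1 — Angular frequency: ω = 2π·f = 2π·1660 = 1.043e+04 rad/s.
Step 2 — Component impedances:
  R: Z = R = 78.4 Ω
  C: Z = 1/(jωC) = -j/(ω·C) = 0 - j3.486 Ω
Step 3 — Series combination: Z_total = R + C = 78.4 - j3.486 Ω = 78.48∠-2.5° Ω.

Z = 78.4 - j3.486 Ω = 78.48∠-2.5° Ω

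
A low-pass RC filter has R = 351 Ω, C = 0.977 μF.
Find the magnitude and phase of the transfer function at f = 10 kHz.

Step 1 — Angular frequency: ω = 2π·1e+04 = 6.283e+04 rad/s.
Step 2 — Transfer function: H(jω) = 1/(1 + jωRC).
Step 3 — Denominator: 1 + jωRC = 1 + j·6.283e+04·351·9.77e-07 = 1 + j21.55.
Step 4 — H = 0.002149 - j0.04631.
Step 5 — Magnitude: |H| = 0.04636 (-26.7 dB); phase: φ = -87.3°.

|H| = 0.04636 (-26.7 dB), φ = -87.3°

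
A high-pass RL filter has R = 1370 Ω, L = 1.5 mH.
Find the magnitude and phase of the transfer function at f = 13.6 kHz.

Step 1 — Angular frequency: ω = 2π·1.36e+04 = 8.545e+04 rad/s.
Step 2 — Transfer function: H(jω) = jωL/(R + jωL).
Step 3 — Numerator jωL = j·128.2; denominator R + jωL = 1370 + j128.2.
Step 4 — H = 0.008677 + j0.09275.
Step 5 — Magnitude: |H| = 0.09315 (-20.6 dB); phase: φ = 84.7°.

|H| = 0.09315 (-20.6 dB), φ = 84.7°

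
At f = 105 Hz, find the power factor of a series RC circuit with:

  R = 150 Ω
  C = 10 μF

Step 1 — Angular frequency: ω = 2π·f = 2π·105 = 659.7 rad/s.
Step 2 — Component impedances:
  R: Z = R = 150 Ω
  C: Z = 1/(jωC) = -j/(ω·C) = 0 - j151.6 Ω
Step 3 — Series combination: Z_total = R + C = 150 - j151.6 Ω = 213.2∠-45.3° Ω.
Step 4 — Power factor: PF = cos(φ) = Re(Z)/|Z| = 150/213.25 = 0.7034.
Step 5 — Type: Im(Z) = -151.6 ⇒ leading (phase φ = -45.3°).

PF = 0.7034 (leading, φ = -45.3°)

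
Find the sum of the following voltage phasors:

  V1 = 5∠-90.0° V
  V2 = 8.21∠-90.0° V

Step 1 — Convert each phasor to rectangular form:
  V1 = 5·(cos(-90.0°) + j·sin(-90.0°)) = 0 - j5 V
  V2 = 8.21·(cos(-90.0°) + j·sin(-90.0°)) = 0 - j8.21 V
Step 2 — Sum components: V_total = 0 - j13.21 V.
Step 3 — Convert to polar: |V_total| = 13.21 V, ∠V_total = -90.0°.

V_total = 13.21∠-90.0° V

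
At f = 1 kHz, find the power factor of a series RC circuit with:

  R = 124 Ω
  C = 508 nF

Step 1 — Angular frequency: ω = 2π·f = 2π·1000 = 6283 rad/s.
Step 2 — Component impedances:
  R: Z = R = 124 Ω
  C: Z = 1/(jωC) = -j/(ω·C) = 0 - j313.3 Ω
Step 3 — Series combination: Z_total = R + C = 124 - j313.3 Ω = 336.9∠-68.4° Ω.
Step 4 — Power factor: PF = cos(φ) = Re(Z)/|Z| = 124/336.94 = 0.368.
Step 5 — Type: Im(Z) = -313.3 ⇒ leading (phase φ = -68.4°).

PF = 0.368 (leading, φ = -68.4°)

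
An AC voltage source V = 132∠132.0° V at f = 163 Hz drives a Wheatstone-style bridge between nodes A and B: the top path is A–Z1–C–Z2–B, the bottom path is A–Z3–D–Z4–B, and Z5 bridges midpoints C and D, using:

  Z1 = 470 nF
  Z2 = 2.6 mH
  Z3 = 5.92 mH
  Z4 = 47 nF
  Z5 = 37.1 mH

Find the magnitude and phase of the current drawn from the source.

Step 1 — Angular frequency: ω = 2π·f = 2π·163 = 1024 rad/s.
Step 2 — Component impedances:
  Z1: Z = 1/(jωC) = -j/(ω·C) = 0 - j2077 Ω
  Z2: Z = jωL = j·1024·0.0026 = 0 + j2.663 Ω
  Z3: Z = jωL = j·1024·0.00592 = 0 + j6.063 Ω
  Z4: Z = 1/(jωC) = -j/(ω·C) = 0 - j2.077e+04 Ω
  Z5: Z = jωL = j·1024·0.0371 = 0 + j38 Ω
Step 3 — Bridge requires nodal analysis (the Z5 bridge couples midpoints C and D, so the two paths cannot be reduced to a simple series/parallel combination). Setting node B to ground and injecting 1 A at node A, the 3-node admittance system at A, C, D solves to V_A = Z_AB = 0 + j47.76 Ω = 47.76∠90.0° Ω.
Step 4 — Source phasor: V = 132∠132.0° V = -88.33 + j98.1 V.
Step 5 — Ohm's law: I = V / Z_total = (-88.33 + j98.1) / (0 + j47.76) = 2.054 + j1.849 A.
Step 6 — Convert to polar: |I| = 2.764 A, ∠I = 42.0°.

I = 2.764∠42.0° A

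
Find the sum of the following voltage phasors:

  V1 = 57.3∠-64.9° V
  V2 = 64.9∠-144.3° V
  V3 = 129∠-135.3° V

Step 1 — Convert each phasor to rectangular form:
  V1 = 57.3·(cos(-64.9°) + j·sin(-64.9°)) = 24.31 - j51.89 V
  V2 = 64.9·(cos(-144.3°) + j·sin(-144.3°)) = -52.7 - j37.87 V
  V3 = 129·(cos(-135.3°) + j·sin(-135.3°)) = -91.69 - j90.74 V
Step 2 — Sum components: V_total = -120.1 - j180.5 V.
Step 3 — Convert to polar: |V_total| = 216.8 V, ∠V_total = -123.6°.

V_total = 216.8∠-123.6° V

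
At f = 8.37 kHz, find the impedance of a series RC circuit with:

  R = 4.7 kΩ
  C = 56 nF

Step 1 — Angular frequency: ω = 2π·f = 2π·8370 = 5.259e+04 rad/s.
Step 2 — Component impedances:
  R: Z = R = 4700 Ω
  C: Z = 1/(jωC) = -j/(ω·C) = 0 - j339.6 Ω
Step 3 — Series combination: Z_total = R + C = 4700 - j339.6 Ω = 4712∠-4.1° Ω.

Z = 4700 - j339.6 Ω = 4712∠-4.1° Ω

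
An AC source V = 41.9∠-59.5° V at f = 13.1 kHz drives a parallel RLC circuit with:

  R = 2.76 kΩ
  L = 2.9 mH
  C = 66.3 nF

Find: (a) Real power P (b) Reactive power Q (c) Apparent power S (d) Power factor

Step 1 — Angular frequency: ω = 2π·f = 2π·1.31e+04 = 8.231e+04 rad/s.
Step 2 — Component impedances:
  R: Z = R = 2760 Ω
  L: Z = jωL = j·8.231e+04·0.0029 = 0 + j238.7 Ω
  C: Z = 1/(jωC) = -j/(ω·C) = 0 - j183.2 Ω
Step 3 — Parallel combination: 1/Z_total = 1/R + 1/L + 1/C; Z_total = 208.4 - j729.2 Ω = 758.4∠-74.1° Ω.
Step 4 — Source phasor: V = 41.9∠-59.5° V = 21.27 - j36.1 V.
Step 5 — Current: I = V / Z = 0.05347 + j0.01388 A = 0.05525∠14.6° A.
Step 6 — Complex power: S = V·I* = 0.6361 - j2.226 VA.
Step 7 — Real power: P = Re(S) = 0.6361 W.
Step 8 — Reactive power: Q = Im(S) = -2.226 VAR.
Step 9 — Apparent power: |S| = 2.315 VA.
Step 10 — Power factor: PF = P/|S| = 0.2748 (leading).

(a) P = 0.6361 W  (b) Q = -2.226 VAR  (c) S = 2.315 VA  (d) PF = 0.2748 (leading)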